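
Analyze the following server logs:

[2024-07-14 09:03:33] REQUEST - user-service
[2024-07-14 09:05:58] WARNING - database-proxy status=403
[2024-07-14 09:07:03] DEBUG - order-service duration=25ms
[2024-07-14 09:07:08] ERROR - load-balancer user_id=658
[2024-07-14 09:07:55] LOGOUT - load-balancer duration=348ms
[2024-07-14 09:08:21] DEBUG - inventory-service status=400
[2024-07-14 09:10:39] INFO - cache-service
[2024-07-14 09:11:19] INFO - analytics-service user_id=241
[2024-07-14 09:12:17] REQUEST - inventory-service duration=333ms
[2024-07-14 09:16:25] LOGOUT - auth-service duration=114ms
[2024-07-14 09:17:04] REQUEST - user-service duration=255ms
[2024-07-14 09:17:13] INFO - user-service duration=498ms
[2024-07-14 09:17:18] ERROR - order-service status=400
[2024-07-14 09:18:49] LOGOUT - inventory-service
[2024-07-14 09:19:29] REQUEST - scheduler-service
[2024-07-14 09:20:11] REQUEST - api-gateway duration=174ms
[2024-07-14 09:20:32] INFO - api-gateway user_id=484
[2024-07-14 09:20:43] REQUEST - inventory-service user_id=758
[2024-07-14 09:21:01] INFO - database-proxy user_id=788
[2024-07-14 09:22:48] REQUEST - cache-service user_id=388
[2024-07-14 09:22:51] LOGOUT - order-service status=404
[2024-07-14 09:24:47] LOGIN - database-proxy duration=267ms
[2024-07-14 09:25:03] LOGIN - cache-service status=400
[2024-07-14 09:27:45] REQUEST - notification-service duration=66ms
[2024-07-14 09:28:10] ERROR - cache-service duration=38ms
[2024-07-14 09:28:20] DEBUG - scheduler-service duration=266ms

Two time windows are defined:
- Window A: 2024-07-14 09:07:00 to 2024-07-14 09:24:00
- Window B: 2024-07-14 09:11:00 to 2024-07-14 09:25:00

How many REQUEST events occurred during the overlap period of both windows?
6

To find overlap events:

1. Window A: 2024-07-14 09:07:00 to 2024-07-14 09:24:00
2. Window B: 2024-07-14 09:11:00 to 2024-07-14 09:25:00
3. Overlap period: 2024-07-14 09:11:00 to 2024-07-14 09:24:00
4. Count REQUEST events in overlap: 6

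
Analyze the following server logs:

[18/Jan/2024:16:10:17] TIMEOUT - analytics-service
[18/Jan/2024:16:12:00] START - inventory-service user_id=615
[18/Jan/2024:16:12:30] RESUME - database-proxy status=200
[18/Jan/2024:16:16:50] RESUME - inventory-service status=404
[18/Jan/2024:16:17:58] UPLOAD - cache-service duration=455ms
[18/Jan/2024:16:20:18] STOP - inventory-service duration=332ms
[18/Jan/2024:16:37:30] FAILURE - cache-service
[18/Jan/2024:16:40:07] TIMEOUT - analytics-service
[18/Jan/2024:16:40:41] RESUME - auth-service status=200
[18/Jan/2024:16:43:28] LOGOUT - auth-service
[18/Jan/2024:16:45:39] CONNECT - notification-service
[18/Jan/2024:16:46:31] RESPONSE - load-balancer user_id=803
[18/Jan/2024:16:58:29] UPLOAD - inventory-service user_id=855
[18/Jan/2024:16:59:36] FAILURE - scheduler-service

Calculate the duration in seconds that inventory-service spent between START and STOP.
498

To calculate state duration:

1. Find START event for inventory-service: 18/Jan/2024:16:12:00
2. Find STOP event for inventory-service: 18/Jan/2024:16:20:18
3. Calculate duration: 18/Jan/2024:16:20:18 - 18/Jan/2024:16:12:00 = 498 seconds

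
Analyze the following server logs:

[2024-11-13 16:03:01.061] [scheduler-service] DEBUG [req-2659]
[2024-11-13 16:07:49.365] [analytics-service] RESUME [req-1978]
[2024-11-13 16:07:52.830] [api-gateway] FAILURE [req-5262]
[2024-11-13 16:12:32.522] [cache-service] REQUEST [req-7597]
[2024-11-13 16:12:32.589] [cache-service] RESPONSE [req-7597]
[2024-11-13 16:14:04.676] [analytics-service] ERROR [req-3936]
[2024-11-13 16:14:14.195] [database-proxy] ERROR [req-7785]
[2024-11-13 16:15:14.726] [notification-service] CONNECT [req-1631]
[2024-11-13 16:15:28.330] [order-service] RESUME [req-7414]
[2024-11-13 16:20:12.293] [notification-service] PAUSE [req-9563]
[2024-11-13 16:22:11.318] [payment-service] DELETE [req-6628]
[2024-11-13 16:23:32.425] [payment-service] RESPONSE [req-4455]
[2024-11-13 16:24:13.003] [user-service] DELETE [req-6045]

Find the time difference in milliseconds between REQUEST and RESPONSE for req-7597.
67

To calculate latency:

1. Find REQUEST with id req-7597: 2024-11-13 16:12:32.522
2. Find RESPONSE with id req-7597: 2024-11-13 16:12:32.589
3. Latency: 2024-11-13 16:12:32.589 - 2024-11-13 16:12:32.522 = 67ms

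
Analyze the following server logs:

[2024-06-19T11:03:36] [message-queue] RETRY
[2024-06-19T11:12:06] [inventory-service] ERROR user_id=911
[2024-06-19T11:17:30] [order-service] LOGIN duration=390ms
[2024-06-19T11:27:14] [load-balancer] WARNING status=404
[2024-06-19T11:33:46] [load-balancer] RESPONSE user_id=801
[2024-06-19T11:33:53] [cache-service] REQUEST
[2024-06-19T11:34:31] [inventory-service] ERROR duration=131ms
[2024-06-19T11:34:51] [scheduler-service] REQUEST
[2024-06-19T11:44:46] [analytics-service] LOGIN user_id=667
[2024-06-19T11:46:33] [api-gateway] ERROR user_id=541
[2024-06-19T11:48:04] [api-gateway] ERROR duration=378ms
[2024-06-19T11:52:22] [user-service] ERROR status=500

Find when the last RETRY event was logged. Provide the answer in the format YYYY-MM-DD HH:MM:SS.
2024-06-19 11:03:36

To find the last event:

1. Filter for all RETRY events
2. Sort by timestamp
3. Select the last one
4. Timestamp: 2024-06-19 11:03:36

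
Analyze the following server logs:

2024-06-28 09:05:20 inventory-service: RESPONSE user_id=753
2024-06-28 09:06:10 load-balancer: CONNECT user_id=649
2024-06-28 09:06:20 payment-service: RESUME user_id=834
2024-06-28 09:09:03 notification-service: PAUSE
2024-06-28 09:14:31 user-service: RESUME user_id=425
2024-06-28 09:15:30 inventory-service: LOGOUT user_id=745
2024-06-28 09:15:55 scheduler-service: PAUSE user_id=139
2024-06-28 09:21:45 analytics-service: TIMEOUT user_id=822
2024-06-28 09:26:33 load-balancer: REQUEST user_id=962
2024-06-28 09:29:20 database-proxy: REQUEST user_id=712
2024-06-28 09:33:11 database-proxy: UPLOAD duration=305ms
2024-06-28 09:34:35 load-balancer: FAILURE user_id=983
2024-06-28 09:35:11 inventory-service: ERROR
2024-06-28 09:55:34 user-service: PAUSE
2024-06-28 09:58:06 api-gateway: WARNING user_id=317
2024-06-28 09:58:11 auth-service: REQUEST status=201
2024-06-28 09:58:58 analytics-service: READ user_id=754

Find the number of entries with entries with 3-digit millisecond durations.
1

To find matching entries:

1. Pattern to match: entries with 3-digit millisecond durations
2. Scan each log entry for the pattern
3. Count matches: 1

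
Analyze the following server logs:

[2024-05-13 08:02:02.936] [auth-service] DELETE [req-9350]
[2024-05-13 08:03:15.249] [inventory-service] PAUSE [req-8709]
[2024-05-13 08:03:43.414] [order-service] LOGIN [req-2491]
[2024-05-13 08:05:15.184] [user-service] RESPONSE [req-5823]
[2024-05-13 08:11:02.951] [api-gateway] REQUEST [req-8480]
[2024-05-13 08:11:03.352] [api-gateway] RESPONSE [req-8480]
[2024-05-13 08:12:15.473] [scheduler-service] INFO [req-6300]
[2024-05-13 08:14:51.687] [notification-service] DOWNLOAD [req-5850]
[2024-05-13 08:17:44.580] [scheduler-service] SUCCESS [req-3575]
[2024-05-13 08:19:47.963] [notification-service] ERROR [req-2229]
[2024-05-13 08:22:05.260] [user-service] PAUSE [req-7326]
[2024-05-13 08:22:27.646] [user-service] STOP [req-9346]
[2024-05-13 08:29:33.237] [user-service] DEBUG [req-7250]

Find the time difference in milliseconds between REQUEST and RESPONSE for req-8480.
401

To calculate latency:

1. Find REQUEST with id req-8480: 2024-05-13 08:11:02.951
2. Find RESPONSE with id req-8480: 2024-05-13 08:11:03.352
3. Latency: 2024-05-13 08:11:03.352 - 2024-05-13 08:11:02.951 = 401ms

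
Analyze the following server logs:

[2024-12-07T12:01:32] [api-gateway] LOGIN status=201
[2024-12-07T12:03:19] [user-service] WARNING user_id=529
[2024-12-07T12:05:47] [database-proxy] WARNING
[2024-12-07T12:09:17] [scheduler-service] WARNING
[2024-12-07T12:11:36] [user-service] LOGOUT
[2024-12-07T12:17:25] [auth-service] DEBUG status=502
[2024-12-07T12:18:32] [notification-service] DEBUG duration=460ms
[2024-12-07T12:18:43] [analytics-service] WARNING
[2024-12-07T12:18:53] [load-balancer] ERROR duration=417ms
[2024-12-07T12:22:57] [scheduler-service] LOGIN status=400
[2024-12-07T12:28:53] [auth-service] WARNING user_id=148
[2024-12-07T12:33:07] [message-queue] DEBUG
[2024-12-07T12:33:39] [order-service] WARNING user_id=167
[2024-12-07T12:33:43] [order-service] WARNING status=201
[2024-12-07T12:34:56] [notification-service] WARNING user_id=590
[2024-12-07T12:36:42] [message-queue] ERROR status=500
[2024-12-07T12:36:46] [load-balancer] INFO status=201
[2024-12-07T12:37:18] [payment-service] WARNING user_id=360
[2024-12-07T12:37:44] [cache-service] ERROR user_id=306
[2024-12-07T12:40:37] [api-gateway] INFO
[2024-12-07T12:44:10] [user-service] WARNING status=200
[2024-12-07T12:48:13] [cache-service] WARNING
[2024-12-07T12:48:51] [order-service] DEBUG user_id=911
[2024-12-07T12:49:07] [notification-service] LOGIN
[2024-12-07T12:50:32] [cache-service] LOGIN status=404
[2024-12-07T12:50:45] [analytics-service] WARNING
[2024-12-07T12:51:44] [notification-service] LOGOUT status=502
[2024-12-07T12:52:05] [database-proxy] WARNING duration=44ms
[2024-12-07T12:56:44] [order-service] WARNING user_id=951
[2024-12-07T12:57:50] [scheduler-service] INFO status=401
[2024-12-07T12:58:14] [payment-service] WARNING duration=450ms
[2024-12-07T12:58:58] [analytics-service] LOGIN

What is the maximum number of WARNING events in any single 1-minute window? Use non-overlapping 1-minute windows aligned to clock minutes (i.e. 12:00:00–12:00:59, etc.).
2

To find the burst window:

1. Divide the log period into non-overlapping 1-minute windows starting at 12:00
2. Count WARNING events in each window
3. Find the window with maximum count
4. Maximum events in a window: 2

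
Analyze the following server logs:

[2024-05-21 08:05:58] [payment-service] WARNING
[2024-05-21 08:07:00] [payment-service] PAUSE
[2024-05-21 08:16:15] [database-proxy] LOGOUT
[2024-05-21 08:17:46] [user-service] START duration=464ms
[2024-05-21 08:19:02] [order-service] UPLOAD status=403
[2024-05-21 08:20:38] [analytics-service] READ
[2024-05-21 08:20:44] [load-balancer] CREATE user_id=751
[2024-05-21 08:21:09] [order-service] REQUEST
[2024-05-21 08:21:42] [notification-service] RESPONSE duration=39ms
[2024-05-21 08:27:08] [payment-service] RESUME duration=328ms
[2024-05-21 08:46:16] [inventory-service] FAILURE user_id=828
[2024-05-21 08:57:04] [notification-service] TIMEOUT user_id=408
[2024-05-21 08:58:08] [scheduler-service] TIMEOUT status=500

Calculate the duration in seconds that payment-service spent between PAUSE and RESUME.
1208

To calculate state duration:

1. Find PAUSE event for payment-service: 2024-05-21 08:07:00
2. Find RESUME event for payment-service: 2024-05-21 08:27:08
3. Calculate duration: 2024-05-21 08:27:08 - 2024-05-21 08:07:00 = 1208 seconds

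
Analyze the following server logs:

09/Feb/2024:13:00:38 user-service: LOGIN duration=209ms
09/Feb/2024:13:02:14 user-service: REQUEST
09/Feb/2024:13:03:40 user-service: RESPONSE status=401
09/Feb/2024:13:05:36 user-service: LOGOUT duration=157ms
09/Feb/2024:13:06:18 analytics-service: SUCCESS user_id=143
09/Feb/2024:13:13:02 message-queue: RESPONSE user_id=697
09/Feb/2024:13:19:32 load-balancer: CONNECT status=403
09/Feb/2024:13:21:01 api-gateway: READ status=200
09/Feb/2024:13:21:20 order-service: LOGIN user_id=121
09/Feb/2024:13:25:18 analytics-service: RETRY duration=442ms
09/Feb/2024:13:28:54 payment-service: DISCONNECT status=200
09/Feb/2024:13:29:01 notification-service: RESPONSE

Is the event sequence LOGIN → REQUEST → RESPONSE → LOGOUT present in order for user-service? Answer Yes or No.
Yes

To verify sequence order:

1. Find all events in sequence LOGIN → REQUEST → RESPONSE → LOGOUT for user-service
2. Extract their timestamps
3. Check if timestamps are in ascending order
4. Result: Yes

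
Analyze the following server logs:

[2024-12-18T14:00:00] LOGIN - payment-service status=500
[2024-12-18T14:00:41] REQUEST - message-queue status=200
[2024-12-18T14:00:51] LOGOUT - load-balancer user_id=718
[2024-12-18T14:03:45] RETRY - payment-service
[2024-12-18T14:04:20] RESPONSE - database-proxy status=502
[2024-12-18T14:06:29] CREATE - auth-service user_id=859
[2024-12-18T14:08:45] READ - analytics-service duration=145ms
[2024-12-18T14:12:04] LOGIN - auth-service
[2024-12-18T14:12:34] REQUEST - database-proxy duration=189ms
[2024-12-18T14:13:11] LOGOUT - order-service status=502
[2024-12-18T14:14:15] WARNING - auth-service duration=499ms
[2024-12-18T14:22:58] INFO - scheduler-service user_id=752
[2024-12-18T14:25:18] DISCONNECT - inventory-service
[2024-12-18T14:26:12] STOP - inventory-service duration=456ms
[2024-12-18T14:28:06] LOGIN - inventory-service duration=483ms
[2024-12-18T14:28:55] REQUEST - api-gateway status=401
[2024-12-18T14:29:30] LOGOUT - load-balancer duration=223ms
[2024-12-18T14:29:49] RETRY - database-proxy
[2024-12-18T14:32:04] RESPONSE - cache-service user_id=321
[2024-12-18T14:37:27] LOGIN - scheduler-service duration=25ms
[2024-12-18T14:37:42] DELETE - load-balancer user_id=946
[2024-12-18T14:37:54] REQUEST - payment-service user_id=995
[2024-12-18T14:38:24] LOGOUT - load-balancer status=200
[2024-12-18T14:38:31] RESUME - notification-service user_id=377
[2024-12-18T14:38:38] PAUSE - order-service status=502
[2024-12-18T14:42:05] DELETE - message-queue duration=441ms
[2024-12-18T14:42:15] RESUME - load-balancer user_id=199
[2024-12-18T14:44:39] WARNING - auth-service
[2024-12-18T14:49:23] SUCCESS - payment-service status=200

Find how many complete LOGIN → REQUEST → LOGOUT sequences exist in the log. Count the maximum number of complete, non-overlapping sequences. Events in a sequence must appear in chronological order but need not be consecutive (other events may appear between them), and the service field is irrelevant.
4

To count sequences:

1. Look for pattern: LOGIN → REQUEST → LOGOUT
2. Greedily scan the log in chronological order, matching each sequence element in turn (ignoring service)
3. Each time the full pattern completes, increment the count and restart matching from the next event
4. Complete non-overlapping sequences found: 4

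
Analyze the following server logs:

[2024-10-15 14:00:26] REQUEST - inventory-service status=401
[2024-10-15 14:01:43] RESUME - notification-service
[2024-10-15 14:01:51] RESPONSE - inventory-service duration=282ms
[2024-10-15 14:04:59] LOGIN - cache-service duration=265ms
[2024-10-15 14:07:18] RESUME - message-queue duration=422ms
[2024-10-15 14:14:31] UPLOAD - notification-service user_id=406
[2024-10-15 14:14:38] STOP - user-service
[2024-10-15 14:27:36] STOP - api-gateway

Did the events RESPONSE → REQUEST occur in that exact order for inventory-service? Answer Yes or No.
No

To verify sequence order:

1. Find all events in sequence RESPONSE → REQUEST for inventory-service
2. Extract their timestamps
3. Check if timestamps are in ascending order
4. Result: No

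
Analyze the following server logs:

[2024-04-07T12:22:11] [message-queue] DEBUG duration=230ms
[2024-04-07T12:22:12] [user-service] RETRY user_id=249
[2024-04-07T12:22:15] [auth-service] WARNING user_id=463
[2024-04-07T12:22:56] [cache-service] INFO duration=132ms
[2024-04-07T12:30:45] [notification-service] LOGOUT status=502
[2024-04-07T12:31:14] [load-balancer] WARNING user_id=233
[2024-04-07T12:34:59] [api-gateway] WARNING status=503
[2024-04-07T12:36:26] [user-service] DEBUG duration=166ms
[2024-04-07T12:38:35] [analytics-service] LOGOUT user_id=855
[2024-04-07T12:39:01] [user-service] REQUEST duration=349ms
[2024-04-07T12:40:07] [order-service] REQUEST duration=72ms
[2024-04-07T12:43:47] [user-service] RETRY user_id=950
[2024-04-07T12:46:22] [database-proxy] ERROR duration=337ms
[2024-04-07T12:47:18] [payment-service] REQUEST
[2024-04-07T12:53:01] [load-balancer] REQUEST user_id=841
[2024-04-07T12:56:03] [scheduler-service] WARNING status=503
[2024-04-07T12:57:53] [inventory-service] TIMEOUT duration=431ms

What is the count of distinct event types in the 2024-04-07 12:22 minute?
4

To count unique event types:

1. Filter events in the minute starting at 2024-04-07 12:22
2. Extract event types from matching entries
3. Count unique types: 4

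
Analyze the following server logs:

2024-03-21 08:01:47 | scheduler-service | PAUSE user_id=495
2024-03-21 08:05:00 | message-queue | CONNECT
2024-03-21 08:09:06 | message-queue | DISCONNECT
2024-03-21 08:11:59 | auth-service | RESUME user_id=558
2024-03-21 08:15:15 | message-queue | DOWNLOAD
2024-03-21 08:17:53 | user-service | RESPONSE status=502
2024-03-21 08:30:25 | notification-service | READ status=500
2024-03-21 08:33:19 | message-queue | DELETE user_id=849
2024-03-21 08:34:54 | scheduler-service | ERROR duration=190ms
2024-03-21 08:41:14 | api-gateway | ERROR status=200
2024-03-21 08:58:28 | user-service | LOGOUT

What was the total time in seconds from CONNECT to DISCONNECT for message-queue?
246

To calculate state duration:

1. Find CONNECT event for message-queue: 2024-03-21 08:05:00
2. Find DISCONNECT event for message-queue: 2024-03-21 08:09:06
3. Calculate duration: 2024-03-21 08:09:06 - 2024-03-21 08:05:00 = 246 seconds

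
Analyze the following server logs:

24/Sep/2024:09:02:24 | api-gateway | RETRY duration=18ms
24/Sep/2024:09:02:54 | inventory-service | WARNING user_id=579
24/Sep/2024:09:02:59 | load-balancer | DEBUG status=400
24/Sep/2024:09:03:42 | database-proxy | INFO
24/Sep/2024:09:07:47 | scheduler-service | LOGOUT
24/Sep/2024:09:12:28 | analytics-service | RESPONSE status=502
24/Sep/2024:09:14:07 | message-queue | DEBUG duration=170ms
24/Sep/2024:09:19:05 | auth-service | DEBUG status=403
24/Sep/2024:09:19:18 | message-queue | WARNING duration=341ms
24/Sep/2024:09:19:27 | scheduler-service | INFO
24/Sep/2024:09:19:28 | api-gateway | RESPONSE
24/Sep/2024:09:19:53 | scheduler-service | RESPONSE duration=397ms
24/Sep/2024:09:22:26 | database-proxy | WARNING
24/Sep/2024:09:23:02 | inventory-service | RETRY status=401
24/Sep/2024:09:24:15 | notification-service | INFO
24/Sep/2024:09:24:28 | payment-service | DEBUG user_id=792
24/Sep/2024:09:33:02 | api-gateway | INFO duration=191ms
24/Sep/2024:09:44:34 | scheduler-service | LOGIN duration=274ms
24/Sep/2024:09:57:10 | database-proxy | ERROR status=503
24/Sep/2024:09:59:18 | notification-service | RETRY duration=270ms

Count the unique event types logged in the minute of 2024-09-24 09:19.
4

To count unique event types:

1. Filter events in the minute starting at 2024-09-24 09:19
2. Extract event types from matching entries
3. Count unique types: 4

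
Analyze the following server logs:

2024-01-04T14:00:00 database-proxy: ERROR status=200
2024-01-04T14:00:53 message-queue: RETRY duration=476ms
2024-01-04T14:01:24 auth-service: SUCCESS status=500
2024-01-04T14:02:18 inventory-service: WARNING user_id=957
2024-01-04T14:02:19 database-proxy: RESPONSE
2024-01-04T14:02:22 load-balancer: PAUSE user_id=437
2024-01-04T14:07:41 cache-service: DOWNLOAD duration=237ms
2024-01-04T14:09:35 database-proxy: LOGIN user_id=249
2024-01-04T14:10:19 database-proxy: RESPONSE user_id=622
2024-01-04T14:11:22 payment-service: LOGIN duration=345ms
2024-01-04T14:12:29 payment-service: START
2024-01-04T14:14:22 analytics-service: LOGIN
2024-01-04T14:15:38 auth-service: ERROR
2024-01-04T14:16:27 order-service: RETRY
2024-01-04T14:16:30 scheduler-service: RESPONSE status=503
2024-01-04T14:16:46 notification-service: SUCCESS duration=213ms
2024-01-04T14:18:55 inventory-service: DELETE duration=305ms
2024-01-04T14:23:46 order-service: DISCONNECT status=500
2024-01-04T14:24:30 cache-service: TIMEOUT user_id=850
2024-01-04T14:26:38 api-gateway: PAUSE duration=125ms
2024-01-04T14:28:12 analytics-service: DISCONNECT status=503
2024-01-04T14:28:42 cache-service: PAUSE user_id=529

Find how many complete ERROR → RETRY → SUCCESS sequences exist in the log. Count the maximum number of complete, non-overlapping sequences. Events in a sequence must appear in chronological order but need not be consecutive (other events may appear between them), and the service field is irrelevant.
2

To count sequences:

1. Look for pattern: ERROR → RETRY → SUCCESS
2. Greedily scan the log in chronological order, matching each sequence element in turn (ignoring service)
3. Each time the full pattern completes, increment the count and restart matching from the next event
4. Complete non-overlapping sequences found: 2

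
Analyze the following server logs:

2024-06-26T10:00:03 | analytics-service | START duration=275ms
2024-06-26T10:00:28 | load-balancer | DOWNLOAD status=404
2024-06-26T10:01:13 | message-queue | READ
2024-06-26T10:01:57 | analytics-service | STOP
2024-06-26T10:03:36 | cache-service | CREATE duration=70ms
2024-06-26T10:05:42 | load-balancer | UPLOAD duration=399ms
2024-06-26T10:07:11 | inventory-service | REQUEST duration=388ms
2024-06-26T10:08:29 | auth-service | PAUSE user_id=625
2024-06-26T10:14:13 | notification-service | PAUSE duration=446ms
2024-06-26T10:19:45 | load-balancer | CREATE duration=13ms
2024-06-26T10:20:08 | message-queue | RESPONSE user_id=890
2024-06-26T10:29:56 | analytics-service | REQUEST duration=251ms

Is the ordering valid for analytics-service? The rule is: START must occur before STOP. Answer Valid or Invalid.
Valid

To validate ordering:

1. Required order: START → STOP
2. Rule: START must occur before STOP
3. Check actual order of events for analytics-service
4. Result: Valid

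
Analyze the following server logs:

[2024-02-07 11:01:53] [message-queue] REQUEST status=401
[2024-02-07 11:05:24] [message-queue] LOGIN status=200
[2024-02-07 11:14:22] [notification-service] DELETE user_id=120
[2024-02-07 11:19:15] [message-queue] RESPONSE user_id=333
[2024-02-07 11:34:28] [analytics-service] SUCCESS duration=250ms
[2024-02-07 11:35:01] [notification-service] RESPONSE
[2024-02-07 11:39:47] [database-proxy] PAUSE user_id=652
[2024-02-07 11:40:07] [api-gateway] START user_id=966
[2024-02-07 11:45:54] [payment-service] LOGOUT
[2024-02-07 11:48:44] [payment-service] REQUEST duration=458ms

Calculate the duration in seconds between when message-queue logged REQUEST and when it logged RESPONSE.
1042

To find the time between events:

1. Locate the first REQUEST event for message-queue: 2024-02-07 11:01:53
2. Locate the first RESPONSE event for message-queue: 2024-02-07 11:19:15
3. Calculate the difference: 2024-02-07 11:19:15 - 2024-02-07 11:01:53 = 1042 seconds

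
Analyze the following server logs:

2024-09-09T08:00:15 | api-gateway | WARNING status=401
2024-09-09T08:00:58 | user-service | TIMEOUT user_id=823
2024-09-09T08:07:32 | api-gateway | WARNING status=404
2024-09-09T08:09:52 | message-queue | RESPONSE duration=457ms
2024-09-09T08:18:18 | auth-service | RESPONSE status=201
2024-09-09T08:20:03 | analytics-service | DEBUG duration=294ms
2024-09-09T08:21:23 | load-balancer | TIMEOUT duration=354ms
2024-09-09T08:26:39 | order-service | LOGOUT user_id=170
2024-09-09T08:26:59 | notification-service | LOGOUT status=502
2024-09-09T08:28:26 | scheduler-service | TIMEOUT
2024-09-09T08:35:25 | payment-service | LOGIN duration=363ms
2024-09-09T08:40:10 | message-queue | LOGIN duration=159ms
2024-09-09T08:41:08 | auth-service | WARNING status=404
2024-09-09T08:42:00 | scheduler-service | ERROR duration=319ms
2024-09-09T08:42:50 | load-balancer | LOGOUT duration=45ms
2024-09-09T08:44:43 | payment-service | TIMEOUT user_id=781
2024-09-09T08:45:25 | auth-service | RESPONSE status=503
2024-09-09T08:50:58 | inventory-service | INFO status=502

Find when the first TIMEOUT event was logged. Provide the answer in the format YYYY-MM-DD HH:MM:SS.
2024-09-09 08:00:58

To find the first event:

1. Filter for all TIMEOUT events
2. Sort by timestamp
3. Select the first one
4. Timestamp: 2024-09-09 08:00:58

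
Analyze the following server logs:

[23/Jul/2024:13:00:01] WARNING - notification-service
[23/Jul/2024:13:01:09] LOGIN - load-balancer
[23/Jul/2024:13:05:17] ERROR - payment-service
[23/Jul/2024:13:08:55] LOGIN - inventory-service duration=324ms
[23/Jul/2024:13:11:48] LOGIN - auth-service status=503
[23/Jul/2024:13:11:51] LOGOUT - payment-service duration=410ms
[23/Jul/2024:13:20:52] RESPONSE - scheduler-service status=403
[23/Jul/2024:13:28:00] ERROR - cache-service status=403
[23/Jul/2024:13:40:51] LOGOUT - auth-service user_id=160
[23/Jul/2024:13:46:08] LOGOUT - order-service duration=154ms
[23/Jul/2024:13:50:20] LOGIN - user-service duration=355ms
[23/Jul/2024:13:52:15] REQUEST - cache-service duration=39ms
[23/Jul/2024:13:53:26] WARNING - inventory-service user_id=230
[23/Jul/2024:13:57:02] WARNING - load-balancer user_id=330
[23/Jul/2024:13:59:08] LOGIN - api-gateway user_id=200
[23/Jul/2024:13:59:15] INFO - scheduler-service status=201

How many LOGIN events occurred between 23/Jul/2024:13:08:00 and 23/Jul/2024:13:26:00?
2

To count events in the time window:

1. Window boundaries: 23/Jul/2024:13:08:00 to 23/Jul/2024:13:26:00
2. Filter for LOGIN events within this window
3. Count matching events: 2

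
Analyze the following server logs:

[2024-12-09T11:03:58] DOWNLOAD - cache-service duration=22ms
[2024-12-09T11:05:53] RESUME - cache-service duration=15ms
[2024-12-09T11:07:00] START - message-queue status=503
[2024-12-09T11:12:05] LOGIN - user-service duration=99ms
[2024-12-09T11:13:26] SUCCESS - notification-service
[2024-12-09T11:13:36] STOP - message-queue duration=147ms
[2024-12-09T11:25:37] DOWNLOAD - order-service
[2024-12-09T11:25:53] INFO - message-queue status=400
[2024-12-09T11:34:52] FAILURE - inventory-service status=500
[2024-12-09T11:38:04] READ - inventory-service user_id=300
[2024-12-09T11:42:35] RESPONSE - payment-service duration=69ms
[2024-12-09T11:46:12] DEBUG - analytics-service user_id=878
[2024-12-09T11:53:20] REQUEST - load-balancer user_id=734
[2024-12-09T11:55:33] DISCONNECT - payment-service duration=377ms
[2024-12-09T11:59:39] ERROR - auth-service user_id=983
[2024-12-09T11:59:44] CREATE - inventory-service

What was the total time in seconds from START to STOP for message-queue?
396

To calculate state duration:

1. Find START event for message-queue: 2024-12-09T11:07:00
2. Find STOP event for message-queue: 2024-12-09T11:13:36
3. Calculate duration: 2024-12-09T11:13:36 - 2024-12-09T11:07:00 = 396 seconds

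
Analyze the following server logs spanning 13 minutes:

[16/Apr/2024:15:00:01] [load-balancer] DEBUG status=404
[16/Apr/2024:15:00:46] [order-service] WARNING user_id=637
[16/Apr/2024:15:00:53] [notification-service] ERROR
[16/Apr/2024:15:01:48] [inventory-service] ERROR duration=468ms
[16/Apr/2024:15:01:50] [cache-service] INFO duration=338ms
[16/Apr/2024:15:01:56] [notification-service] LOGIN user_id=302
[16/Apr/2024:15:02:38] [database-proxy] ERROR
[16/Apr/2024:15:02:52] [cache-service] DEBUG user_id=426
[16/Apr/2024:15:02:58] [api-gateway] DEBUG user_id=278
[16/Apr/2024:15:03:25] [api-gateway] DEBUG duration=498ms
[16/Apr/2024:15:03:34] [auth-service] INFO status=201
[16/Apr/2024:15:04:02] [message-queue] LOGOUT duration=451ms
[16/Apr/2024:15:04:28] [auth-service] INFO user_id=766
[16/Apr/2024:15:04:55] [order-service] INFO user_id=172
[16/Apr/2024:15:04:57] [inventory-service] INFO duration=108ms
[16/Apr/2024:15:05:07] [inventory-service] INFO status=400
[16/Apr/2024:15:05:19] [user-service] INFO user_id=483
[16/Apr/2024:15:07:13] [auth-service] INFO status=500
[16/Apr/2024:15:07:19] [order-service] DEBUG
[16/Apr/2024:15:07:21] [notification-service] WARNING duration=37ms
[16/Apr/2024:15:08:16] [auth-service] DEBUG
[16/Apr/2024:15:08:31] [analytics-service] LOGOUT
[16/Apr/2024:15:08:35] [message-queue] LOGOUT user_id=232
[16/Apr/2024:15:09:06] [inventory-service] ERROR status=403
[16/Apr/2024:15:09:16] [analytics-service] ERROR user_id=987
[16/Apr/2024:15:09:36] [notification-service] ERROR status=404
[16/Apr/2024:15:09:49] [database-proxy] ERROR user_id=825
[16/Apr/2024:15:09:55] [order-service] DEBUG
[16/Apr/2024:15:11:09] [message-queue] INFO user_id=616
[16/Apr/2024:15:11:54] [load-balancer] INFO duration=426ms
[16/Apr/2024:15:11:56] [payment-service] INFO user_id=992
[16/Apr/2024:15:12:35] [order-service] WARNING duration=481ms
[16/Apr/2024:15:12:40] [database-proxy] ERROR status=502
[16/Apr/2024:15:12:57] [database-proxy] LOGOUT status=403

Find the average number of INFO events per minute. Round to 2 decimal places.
0.85

To calculate the rate:

1. Count total INFO events: 11
2. Total time period: 13 minutes
3. Rate = 11 / 13 = 0.85 events per minute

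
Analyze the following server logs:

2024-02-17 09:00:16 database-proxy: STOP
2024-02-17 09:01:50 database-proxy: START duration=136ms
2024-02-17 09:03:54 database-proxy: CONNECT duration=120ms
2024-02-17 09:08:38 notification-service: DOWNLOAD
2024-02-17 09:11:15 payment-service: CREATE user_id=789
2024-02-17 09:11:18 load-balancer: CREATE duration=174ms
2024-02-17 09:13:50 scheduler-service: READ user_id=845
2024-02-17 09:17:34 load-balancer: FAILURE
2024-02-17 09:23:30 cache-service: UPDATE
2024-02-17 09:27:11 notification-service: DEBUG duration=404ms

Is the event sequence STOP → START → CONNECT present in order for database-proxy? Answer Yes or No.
Yes

To verify sequence order:

1. Find all events in sequence STOP → START → CONNECT for database-proxy
2. Extract their timestamps
3. Check if timestamps are in ascending order
4. Result: Yes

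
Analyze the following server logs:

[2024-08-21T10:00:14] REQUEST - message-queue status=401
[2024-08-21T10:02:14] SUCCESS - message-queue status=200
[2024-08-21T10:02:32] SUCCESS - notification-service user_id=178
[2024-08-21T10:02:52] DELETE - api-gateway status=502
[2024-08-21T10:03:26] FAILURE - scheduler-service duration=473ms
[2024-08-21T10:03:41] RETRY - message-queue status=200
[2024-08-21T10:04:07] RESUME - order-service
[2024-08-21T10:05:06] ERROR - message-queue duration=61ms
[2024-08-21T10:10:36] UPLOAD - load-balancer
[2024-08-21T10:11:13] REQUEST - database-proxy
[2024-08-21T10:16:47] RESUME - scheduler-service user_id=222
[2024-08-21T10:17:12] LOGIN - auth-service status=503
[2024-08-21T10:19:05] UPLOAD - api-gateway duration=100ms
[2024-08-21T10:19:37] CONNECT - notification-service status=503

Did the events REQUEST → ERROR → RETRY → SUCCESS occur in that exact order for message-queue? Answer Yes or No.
No

To verify sequence order:

1. Find all events in sequence REQUEST → ERROR → RETRY → SUCCESS for message-queue
2. Extract their timestamps
3. Check if timestamps are in ascending order
4. Result: No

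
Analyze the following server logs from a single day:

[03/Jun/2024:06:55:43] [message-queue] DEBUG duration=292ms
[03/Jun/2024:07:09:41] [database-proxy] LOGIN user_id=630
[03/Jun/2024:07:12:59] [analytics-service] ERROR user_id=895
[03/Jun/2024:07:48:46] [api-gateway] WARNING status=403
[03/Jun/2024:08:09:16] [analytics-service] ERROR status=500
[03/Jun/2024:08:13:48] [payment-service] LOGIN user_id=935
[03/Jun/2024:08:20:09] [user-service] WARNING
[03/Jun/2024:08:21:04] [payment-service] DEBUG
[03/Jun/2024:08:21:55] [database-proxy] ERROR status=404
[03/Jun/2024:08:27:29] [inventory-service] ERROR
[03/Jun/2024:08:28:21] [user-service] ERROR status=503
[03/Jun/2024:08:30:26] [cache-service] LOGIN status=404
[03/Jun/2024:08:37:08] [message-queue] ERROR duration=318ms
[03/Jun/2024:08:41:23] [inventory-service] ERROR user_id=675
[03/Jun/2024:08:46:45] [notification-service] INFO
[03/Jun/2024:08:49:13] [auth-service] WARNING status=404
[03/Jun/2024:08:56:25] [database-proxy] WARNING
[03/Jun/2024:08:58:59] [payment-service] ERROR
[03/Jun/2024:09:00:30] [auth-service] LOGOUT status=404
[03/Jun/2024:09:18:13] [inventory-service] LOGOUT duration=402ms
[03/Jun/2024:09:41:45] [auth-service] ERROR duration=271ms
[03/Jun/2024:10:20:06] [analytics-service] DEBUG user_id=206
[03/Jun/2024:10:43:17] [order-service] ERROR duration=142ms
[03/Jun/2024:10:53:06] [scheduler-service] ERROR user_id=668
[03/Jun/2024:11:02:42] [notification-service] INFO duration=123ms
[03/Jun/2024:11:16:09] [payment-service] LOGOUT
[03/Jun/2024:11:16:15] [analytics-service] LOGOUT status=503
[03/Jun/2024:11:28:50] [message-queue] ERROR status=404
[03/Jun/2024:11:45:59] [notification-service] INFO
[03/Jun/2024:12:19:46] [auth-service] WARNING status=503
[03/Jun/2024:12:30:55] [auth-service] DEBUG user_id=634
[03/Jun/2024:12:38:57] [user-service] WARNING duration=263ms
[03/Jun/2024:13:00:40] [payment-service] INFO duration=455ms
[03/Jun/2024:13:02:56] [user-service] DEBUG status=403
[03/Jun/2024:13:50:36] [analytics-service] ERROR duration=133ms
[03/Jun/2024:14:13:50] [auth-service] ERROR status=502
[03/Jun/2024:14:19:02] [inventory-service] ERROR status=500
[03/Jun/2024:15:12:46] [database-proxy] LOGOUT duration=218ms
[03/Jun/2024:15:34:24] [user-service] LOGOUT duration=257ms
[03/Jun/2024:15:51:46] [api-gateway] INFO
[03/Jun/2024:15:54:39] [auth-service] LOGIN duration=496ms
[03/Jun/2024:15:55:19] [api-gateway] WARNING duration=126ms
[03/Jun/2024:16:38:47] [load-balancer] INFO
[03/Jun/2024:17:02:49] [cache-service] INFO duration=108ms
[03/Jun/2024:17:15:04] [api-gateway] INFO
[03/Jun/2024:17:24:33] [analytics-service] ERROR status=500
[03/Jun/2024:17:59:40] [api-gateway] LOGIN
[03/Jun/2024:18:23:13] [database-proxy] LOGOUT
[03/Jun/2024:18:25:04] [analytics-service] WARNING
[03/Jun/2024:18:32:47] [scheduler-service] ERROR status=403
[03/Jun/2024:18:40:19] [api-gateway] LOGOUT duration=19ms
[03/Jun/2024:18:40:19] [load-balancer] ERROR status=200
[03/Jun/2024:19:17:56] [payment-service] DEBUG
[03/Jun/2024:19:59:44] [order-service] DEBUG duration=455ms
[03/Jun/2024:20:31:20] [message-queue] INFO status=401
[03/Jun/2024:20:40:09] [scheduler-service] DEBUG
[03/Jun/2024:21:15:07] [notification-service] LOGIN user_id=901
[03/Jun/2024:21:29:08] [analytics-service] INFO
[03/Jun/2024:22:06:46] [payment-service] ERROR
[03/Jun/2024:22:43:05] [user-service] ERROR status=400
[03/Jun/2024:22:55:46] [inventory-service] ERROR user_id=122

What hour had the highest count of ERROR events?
8

To find the peak hour:

1. Group all ERROR events by hour
2. Count events in each hour
3. Find hour with maximum count
4. Peak hour: 8 (with 7 events)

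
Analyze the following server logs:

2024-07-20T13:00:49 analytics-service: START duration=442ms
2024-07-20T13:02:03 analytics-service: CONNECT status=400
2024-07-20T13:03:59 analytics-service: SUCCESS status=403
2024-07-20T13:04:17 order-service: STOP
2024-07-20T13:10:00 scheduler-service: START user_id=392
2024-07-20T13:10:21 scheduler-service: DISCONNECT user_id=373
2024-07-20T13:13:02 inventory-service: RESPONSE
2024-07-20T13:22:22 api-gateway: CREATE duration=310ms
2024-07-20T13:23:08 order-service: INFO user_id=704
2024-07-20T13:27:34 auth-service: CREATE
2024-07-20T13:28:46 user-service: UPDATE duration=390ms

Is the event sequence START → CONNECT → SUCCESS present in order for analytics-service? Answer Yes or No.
Yes

To verify sequence order:

1. Find all events in sequence START → CONNECT → SUCCESS for analytics-service
2. Extract their timestamps
3. Check if timestamps are in ascending order
4. Result: Yes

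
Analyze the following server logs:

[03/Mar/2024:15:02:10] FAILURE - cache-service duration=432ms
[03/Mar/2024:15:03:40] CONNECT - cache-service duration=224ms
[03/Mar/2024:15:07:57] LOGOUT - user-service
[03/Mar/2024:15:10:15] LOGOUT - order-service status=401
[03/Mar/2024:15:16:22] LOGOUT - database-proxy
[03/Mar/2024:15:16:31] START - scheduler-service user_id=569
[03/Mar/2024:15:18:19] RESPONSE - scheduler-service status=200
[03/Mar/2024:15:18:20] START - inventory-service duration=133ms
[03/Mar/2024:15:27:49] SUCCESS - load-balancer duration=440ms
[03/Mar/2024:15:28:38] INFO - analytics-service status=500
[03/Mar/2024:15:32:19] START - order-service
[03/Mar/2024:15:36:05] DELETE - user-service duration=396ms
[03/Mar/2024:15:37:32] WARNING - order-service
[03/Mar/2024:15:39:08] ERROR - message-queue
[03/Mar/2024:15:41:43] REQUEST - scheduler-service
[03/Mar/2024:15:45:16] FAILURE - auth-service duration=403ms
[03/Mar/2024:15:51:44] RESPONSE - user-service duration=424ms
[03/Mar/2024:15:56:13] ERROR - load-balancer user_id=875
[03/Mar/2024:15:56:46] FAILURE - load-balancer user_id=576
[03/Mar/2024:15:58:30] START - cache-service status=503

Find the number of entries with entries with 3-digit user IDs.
3

To find matching entries:

1. Pattern to match: entries with 3-digit user IDs
2. Scan each log entry for the pattern
3. Count matches: 3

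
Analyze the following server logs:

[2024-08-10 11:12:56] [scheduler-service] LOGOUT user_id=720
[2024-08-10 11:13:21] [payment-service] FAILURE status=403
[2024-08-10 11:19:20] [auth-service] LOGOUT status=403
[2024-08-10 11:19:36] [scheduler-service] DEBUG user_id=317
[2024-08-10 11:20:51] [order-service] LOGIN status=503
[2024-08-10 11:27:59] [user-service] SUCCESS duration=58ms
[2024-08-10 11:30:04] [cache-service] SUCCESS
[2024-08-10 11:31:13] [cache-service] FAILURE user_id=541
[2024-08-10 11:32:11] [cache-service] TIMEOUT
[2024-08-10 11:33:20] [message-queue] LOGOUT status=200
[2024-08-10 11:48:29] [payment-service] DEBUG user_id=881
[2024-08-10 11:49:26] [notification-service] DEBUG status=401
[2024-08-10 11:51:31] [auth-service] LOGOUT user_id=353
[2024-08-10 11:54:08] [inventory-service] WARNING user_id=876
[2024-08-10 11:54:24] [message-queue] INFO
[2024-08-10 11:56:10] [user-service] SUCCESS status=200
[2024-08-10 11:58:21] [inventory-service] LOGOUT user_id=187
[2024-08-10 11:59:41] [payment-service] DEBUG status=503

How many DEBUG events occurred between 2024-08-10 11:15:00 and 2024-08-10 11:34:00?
1

To count events in the time window:

1. Window boundaries: 2024-08-10 11:15:00 to 2024-08-10 11:34:00
2. Filter for DEBUG events within this window
3. Count matching events: 1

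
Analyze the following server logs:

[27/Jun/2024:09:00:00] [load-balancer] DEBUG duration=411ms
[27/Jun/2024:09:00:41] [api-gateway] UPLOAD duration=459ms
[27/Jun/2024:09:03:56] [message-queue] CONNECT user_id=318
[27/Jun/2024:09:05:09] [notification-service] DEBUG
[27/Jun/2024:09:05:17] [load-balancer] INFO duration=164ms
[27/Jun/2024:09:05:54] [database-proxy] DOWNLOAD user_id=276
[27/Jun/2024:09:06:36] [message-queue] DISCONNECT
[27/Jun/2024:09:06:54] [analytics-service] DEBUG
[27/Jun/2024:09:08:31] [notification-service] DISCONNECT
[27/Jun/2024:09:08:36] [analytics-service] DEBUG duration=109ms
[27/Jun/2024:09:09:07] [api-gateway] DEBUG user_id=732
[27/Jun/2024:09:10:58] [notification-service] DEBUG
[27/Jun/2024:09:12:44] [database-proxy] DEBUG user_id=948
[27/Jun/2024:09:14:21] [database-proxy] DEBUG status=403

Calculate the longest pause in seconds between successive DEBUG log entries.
309

To find the longest gap:

1. Extract all DEBUG events in chronological order
2. Calculate time differences between consecutive events
3. Find the maximum difference
4. Longest gap: 309 seconds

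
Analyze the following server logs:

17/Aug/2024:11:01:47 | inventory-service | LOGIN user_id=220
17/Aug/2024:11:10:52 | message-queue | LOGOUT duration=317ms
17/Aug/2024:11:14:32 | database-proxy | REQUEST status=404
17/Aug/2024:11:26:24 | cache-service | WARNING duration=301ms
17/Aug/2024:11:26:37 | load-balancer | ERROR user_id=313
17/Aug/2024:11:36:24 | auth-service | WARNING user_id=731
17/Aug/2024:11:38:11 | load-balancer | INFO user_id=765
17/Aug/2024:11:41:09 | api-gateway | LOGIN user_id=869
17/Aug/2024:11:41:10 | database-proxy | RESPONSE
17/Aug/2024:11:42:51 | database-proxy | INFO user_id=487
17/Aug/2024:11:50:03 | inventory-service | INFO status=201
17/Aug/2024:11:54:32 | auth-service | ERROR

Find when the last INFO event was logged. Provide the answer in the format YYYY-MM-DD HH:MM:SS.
2024-08-17 11:50:03

To find the last event:

1. Filter for all INFO events
2. Sort by timestamp
3. Select the last one
4. Timestamp: 2024-08-17 11:50:03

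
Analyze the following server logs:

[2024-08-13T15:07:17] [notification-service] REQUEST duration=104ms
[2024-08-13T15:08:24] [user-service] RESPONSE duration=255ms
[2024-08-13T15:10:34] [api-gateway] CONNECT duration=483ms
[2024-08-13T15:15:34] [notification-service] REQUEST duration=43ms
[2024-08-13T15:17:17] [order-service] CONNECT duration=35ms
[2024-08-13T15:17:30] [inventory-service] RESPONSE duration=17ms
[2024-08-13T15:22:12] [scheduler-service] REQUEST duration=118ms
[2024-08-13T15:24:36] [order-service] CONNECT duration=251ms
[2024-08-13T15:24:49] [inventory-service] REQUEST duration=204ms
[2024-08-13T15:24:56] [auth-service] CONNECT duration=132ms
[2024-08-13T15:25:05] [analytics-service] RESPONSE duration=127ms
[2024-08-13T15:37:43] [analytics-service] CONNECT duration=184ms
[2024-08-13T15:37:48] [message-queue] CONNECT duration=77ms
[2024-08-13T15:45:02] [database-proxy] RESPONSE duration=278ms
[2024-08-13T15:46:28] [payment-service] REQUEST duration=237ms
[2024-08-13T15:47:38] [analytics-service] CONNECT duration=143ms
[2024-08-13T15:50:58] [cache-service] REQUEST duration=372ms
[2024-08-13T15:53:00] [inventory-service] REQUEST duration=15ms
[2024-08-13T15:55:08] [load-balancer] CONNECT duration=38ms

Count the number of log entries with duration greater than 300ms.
2

To count timeouts:

1. Threshold: 300ms
2. Extract duration from each log entry
3. Count entries where duration > 300
4. Timeout count: 2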